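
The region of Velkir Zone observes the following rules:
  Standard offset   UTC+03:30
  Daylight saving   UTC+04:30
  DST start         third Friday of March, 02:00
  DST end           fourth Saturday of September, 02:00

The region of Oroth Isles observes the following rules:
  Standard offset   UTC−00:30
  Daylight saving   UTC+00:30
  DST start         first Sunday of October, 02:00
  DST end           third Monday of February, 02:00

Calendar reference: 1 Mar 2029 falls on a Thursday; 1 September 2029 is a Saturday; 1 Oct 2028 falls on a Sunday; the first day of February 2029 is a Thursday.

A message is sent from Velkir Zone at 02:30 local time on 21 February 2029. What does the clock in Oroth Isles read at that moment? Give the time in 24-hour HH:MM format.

1 March 2029 is a Thursday, so the first Friday is March 2 and the third is March 16.
1 September 2029 is a Saturday, so the first Saturday is September 1 and the fourth is September 22.
21 February 2029 is outside the daylight-saving period (16 March – 22 September), so Velkir Zone is on standard time, UTC+03:30.
02:30 Velkir Zone − 3h30m = 23:00 UTC (rolling into the previous day, 20 February 2029).
1 October 2028 is a Sunday, so the first Sunday is October 1.
1 February 2029 is a Thursday, so the first Monday is February 5 and the third is February 19.
At the standard offset (UTC−00:30), 23:00 UTC − 0h30m = 22:30 Oroth Isles standard time.
The standard-time date in Oroth Isles, 20 February 2029, does not fall between 1 October 2028 and 19 February 2029, so daylight saving is not in effect and Oroth Isles is at UTC−00:30.
23:00 UTC − 0h30m = 22:30 Oroth Isles.

22:30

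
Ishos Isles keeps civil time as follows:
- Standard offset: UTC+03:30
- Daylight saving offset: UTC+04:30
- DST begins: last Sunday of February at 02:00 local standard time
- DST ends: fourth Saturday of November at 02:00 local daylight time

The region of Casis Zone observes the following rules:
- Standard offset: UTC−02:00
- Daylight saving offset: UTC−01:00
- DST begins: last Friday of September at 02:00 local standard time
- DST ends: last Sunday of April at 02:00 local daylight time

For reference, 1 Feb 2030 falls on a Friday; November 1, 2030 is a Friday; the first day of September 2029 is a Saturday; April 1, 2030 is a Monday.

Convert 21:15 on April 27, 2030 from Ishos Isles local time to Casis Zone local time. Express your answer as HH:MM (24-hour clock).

1 February 2030 is a Friday, so Sundays fall on 3, 10, 17, 24; the last is February 24.
1 November 2030 is a Friday, so the first Saturday is November 2 and the fourth is November 23.
April 27, 2030 falls between 24 February and 23 November, so daylight saving is in effect and Ishos Isles is at UTC+04:30.
21:15 Ishos Isles − 4h30m = 16:45 UTC.
1 September 2029 is a Saturday, so Fridays fall on 7, 14, 21, 28; the last is September 28.
1 April 2030 is a Monday, so Sundays fall on 7, 14, 21, 28; the last is April 28.
At the standard offset (UTC−02:00), 16:45 UTC − 2h = 14:45 Casis Zone standard time.
The standard-time date in Casis Zone, April 27, 2030, falls between 28 September 2029 and 28 April 2030, so daylight saving is in effect and Casis Zone is at UTC−01:00.
16:45 UTC − 1h = 15:45 Casis Zone.

15:45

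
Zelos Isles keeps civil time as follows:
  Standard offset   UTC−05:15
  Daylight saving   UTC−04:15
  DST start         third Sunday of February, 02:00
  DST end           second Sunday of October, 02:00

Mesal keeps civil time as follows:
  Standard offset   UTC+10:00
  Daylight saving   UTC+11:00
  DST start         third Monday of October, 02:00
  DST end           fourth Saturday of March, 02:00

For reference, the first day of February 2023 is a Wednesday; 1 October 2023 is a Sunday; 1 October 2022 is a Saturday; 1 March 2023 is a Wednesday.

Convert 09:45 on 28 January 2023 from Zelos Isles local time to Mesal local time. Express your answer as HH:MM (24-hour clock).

02:00

1 February 2023 is a Wednesday, so the first Sunday is February 5 and the third is February 19.
1 October 2023 is a Sunday, so the first Sunday is October 1 and the second is October 8.
Daylight saving runs 19 February – 8 October; 28 January 2023 is outside that window, so Zelos Isles is on standard time at UTC−05:15.
09:45 Zelos Isles + 5h15m = 15:00 UTC.
1 October 2022 is a Saturday, so the first Monday is October 3 and the third is October 17.
1 March 2023 is a Wednesday, so the first Saturday is March 4 and the fourth is March 25.
At the standard offset (UTC+10:00), 15:00 UTC + 10h = 01:00 Mesal standard time (rolling into the next day, 29 January 2023).
The standard-time date in Mesal, 29 January 2023, lies within the daylight-saving period (17 October 2022 – 25 March 2023), so Mesal is on daylight time, UTC+11:00.
15:00 UTC + 11h = 02:00 Mesal (rolling into the next day, 29 January 2023).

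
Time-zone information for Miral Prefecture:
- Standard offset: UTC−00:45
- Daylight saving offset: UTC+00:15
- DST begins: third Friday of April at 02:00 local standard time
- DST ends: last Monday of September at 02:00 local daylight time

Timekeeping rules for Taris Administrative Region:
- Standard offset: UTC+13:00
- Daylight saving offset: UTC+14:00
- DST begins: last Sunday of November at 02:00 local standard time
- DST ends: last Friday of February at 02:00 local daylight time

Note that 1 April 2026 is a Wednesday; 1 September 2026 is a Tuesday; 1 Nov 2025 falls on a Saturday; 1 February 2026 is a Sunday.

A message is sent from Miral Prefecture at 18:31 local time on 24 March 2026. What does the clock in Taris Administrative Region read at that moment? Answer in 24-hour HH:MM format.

08:16

1 April 2026 is a Wednesday, so the first Friday is April 3 and the third is April 17.
1 September 2026 is a Tuesday, so Mondays fall on 7, 14, 21, 28; the last is September 28.
24 March 2026 is outside the daylight-saving period (17 April – 28 September), so Miral Prefecture is on standard time, UTC−00:45.
18:31 Miral Prefecture + 0h45m = 19:16 UTC.
1 November 2025 is a Saturday, so Sundays fall on 2, 9, 16, 23, 30; the last is November 30.
1 February 2026 is a Sunday, so Fridays fall on 6, 13, 20, 27; the last is February 27.
At the standard offset (UTC+13:00), 19:16 UTC + 13h = 08:16 Taris Administrative Region standard time (rolling into the next day, 25 March 2026).
The standard-time date in Taris Administrative Region, 25 March 2026, is outside the daylight-saving period (30 November 2025 – 27 February 2026), so Taris Administrative Region is on standard time, UTC+13:00.
19:16 UTC + 13h = 08:16 Taris Administrative Region (rolling into the next day, 25 March 2026).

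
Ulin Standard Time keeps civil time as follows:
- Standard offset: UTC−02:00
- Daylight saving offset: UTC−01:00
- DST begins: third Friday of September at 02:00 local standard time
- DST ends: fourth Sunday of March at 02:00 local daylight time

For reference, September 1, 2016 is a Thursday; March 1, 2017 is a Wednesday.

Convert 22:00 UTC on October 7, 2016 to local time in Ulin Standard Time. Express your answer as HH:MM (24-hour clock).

21:00

1 September 2016 is a Thursday, so the first Friday is September 2 and the third is September 16.
1 March 2017 is a Wednesday, so the first Sunday is March 5 and the fourth is March 26.
At the standard offset (UTC−02:00), 22:00 UTC − 2h = 20:00 Ulin Standard Time standard time.
The standard-time date in Ulin Standard Time, October 7, 2016, lies within the daylight-saving period (16 September 2016 – 26 March 2017), so Ulin Standard Time is on daylight time, UTC−01:00.
22:00 UTC − 1h = 21:00 local.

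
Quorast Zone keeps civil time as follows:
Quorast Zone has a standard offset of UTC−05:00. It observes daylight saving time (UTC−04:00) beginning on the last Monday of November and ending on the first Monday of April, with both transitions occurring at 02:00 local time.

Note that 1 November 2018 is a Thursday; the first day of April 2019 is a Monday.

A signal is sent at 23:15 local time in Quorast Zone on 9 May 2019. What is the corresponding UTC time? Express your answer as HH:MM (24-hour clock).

04:15

1 November 2018 is a Thursday, so Mondays fall on 5, 12, 19, 26; the last is November 26.
1 April 2019 is a Monday, so the first Monday is April 1.
Daylight saving runs 26 November 2018 – 1 April 2019; 9 May 2019 is outside that window, so Quorast Zone is on standard time at UTC−05:00.
23:15 local + 5h = 04:15 UTC (rolling into the next day, 10 May 2019).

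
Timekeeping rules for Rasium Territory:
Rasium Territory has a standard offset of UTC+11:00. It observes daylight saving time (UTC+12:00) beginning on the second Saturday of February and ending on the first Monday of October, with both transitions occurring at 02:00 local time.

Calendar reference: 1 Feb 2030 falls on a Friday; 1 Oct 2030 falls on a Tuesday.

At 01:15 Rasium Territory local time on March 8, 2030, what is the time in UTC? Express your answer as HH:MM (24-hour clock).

13:15

1 February 2030 is a Friday, so the first Saturday is February 2 and the second is February 9.
1 October 2030 is a Tuesday, so the first Monday is October 7.
March 8, 2030 lies within the daylight-saving period (9 February – 7 October), so Rasium Territory is on daylight time, UTC+12:00.
01:15 local − 12h = 13:15 UTC (rolling into the previous day, 7 March 2030).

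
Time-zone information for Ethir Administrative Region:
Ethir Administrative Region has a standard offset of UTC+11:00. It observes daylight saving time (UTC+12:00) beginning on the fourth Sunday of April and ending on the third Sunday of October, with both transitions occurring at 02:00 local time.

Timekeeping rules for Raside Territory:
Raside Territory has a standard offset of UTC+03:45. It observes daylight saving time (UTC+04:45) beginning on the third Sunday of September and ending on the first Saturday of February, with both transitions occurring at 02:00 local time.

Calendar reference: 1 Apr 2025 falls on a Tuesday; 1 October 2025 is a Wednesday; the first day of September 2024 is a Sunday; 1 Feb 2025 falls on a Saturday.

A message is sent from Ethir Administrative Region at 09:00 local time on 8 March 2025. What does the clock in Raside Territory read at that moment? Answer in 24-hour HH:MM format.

01:45

1 April 2025 is a Tuesday, so the first Sunday is April 6 and the fourth is April 27.
1 October 2025 is a Wednesday, so the first Sunday is October 5 and the third is October 19.
8 March 2025 is outside the daylight-saving period (27 April – 19 October), so Ethir Administrative Region is on standard time, UTC+11:00.
09:00 Ethir Administrative Region − 11h = 22:00 UTC (rolling into the previous day, 7 March 2025).
1 September 2024 is a Sunday, so the first Sunday is September 1 and the third is September 15.
1 February 2025 is a Saturday, so the first Saturday is February 1.
At the standard offset (UTC+03:45), 22:00 UTC + 3h45m = 01:45 Raside Territory standard time (rolling into the next day, 8 March 2025).
Daylight saving runs 15 September 2024 – 1 February 2025; the standard-time date in Raside Territory, 8 March 2025, is outside that window, so Raside Territory is on standard time at UTC+03:45.
22:00 UTC + 3h45m = 01:45 Raside Territory (rolling into the next day, 8 March 2025).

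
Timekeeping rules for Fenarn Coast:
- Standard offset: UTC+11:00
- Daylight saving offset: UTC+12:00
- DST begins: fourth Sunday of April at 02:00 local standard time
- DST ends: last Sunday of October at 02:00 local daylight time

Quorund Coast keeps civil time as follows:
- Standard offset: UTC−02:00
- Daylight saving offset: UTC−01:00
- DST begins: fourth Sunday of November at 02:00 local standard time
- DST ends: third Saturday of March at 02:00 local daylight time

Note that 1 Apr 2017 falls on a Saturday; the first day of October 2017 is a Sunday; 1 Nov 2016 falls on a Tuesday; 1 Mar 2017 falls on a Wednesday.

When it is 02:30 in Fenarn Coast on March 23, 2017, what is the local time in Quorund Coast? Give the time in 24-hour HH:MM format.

13:30

1 April 2017 is a Saturday, so the first Sunday is April 2 and the fourth is April 23.
1 October 2017 is a Sunday, so Sundays fall on 1, 8, 15, 22, 29; the last is October 29.
March 23, 2017 is outside the daylight-saving period (23 April – 29 October), so Fenarn Coast is on standard time, UTC+11:00.
02:30 Fenarn Coast − 11h = 15:30 UTC (rolling into the previous day, 22 March 2017).
1 November 2016 is a Tuesday, so the first Sunday is November 6 and the fourth is November 27.
1 March 2017 is a Wednesday, so the first Saturday is March 4 and the third is March 18.
At the standard offset (UTC−02:00), 15:30 UTC − 2h = 13:30 Quorund Coast standard time.
Daylight saving runs 27 November 2016 – 18 March 2017; the standard-time date in Quorund Coast, March 22, 2017, is outside that window, so Quorund Coast is on standard time at UTC−02:00.
15:30 UTC − 2h = 13:30 Quorund Coast.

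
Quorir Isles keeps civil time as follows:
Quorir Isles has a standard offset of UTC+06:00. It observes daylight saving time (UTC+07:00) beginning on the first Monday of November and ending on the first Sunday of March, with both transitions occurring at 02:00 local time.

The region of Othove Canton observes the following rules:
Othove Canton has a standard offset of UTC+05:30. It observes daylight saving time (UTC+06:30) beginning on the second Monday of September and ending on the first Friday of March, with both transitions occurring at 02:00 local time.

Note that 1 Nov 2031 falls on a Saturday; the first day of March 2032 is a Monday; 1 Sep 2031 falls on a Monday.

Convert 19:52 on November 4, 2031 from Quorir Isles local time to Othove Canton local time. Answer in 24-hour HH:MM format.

19:22

1 November 2031 is a Saturday, so the first Monday is November 3.
1 March 2032 is a Monday, so the first Sunday is March 7.
Daylight saving runs 3 November 2031 – 7 March 2032; November 4, 2031 is inside that window, so Quorir Isles is at UTC+07:00.
19:52 Quorir Isles − 7h = 12:52 UTC.
1 September 2031 is a Monday, so the first Monday is September 1 and the second is September 8.
1 March 2032 is a Monday, so the first Friday is March 5.
At the standard offset (UTC+05:30), 12:52 UTC + 5h30m = 18:22 Othove Canton standard time.
The standard-time date in Othove Canton, November 4, 2031, falls between 8 September 2031 and 5 March 2032, so daylight saving is in effect and Othove Canton is at UTC+06:30.
12:52 UTC + 6h30m = 19:22 Othove Canton.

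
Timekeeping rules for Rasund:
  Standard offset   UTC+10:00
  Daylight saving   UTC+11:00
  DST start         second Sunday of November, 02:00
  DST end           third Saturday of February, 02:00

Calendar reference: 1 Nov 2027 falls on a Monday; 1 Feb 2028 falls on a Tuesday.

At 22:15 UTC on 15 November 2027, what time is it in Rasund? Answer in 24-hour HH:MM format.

09:15

1 November 2027 is a Monday, so the first Sunday is November 7 and the second is November 14.
1 February 2028 is a Tuesday, so the first Saturday is February 5 and the third is February 19.
At the standard offset (UTC+10:00), 22:15 UTC + 10h = 08:15 Rasund standard time (rolling into the next day, 16 November 2027).
Daylight saving runs 14 November 2027 – 19 February 2028; the standard-time date in Rasund, 16 November 2027, is inside that window, so Rasund is at UTC+11:00.
22:15 UTC + 11h = 09:15 local (rolling into the next day, 16 November 2027).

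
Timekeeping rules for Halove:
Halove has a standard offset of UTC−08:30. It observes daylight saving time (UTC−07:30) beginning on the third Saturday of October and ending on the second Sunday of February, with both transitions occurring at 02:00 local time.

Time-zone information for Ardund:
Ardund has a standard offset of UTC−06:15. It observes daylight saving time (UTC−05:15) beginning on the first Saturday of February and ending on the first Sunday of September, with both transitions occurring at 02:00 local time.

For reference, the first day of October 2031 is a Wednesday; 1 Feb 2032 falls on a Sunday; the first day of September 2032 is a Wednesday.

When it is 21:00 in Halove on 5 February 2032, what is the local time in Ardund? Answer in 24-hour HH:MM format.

22:15

1 October 2031 is a Wednesday, so the first Saturday is October 4 and the third is October 18.
1 February 2032 is a Sunday, so the first Sunday is February 1 and the second is February 8.
5 February 2032 lies within the daylight-saving period (18 October 2031 – 8 February 2032), so Halove is on daylight time, UTC−07:30.
21:00 Halove + 7h30m = 04:30 UTC (rolling into the next day, 6 February 2032).
1 February 2032 is a Sunday, so the first Saturday is February 7.
1 September 2032 is a Wednesday, so the first Sunday is September 5.
At the standard offset (UTC−06:15), 04:30 UTC − 6h15m = 22:15 Ardund standard time (rolling into the previous day, 5 February 2032).
The standard-time date in Ardund, 5 February 2032, is outside the daylight-saving period (7 February – 5 September), so Ardund is on standard time, UTC−06:15.
04:30 UTC − 6h15m = 22:15 Ardund (rolling into the previous day, 5 February 2032).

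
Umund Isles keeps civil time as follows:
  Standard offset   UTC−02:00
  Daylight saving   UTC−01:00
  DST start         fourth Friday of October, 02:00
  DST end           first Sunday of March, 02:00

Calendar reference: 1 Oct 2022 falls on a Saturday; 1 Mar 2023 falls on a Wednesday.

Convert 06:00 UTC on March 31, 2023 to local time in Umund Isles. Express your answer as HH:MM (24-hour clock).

04:00

1 October 2022 is a Saturday, so the first Friday is October 7 and the fourth is October 28.
1 March 2023 is a Wednesday, so the first Sunday is March 5.
At the standard offset (UTC−02:00), 06:00 UTC − 2h = 04:00 Umund Isles standard time.
Daylight saving runs 28 October 2022 – 5 March 2023; the standard-time date in Umund Isles, March 31, 2023, is outside that window, so Umund Isles is on standard time at UTC−02:00.
06:00 UTC − 2h = 04:00 local.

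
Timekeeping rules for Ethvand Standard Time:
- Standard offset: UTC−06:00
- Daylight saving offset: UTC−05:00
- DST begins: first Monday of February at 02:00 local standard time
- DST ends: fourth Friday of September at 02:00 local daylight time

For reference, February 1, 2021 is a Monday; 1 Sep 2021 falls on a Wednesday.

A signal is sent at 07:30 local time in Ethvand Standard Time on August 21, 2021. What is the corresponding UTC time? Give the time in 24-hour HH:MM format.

1 February 2021 is a Monday, so the first Monday is February 1.
1 September 2021 is a Wednesday, so the first Friday is September 3 and the fourth is September 24.
August 21, 2021 lies within the daylight-saving period (1 February – 24 September), so Ethvand Standard Time is on daylight time, UTC−05:00.
07:30 local + 5h = 12:30 UTC.

12:30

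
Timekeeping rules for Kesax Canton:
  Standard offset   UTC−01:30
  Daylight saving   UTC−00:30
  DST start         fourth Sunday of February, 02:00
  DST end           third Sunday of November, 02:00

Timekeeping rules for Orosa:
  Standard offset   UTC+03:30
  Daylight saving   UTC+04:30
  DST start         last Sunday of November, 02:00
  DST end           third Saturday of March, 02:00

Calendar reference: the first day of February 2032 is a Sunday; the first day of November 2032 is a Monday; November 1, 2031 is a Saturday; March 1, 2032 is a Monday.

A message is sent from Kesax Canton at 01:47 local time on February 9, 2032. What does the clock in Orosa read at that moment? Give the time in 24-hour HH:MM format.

07:47

1 February 2032 is a Sunday, so the first Sunday is February 1 and the fourth is February 22.
1 November 2032 is a Monday, so the first Sunday is November 7 and the third is November 21.
February 9, 2032 does not fall between 22 February and 21 November, so daylight saving is not in effect and Kesax Canton is at UTC−01:30.
01:47 Kesax Canton + 1h30m = 03:17 UTC.
1 November 2031 is a Saturday, so Sundays fall on 2, 9, 16, 23, 30; the last is November 30.
1 March 2032 is a Monday, so the first Saturday is March 6 and the third is March 20.
At the standard offset (UTC+03:30), 03:17 UTC + 3h30m = 06:47 Orosa standard time.
The standard-time date in Orosa, February 9, 2032, falls between 30 November 2031 and 20 March 2032, so daylight saving is in effect and Orosa is at UTC+04:30.
03:17 UTC + 4h30m = 07:47 Orosa.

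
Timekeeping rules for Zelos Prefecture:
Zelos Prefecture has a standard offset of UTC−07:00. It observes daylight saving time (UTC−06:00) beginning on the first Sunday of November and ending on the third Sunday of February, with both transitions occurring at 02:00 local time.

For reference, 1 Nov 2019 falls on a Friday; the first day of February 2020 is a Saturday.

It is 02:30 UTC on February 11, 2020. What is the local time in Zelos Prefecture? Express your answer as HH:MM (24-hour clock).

1 November 2019 is a Friday, so the first Sunday is November 3.
1 February 2020 is a Saturday, so the first Sunday is February 2 and the third is February 16.
At the standard offset (UTC−07:00), 02:30 UTC − 7h = 19:30 Zelos Prefecture standard time (rolling into the previous day, 10 February 2020).
The standard-time date in Zelos Prefecture, February 10, 2020, lies within the daylight-saving period (3 November 2019 – 16 February 2020), so Zelos Prefecture is on daylight time, UTC−06:00.
02:30 UTC − 6h = 20:30 local (rolling into the previous day, 10 February 2020).

20:30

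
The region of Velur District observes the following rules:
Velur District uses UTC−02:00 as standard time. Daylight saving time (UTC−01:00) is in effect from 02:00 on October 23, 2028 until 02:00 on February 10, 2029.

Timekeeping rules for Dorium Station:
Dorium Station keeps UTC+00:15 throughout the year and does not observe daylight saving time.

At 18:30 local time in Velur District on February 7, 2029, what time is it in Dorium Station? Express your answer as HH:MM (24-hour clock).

February 7, 2029 lies within the daylight-saving period (23 October 2028 – 10 February 2029), so Velur District is on daylight time, UTC−01:00.
18:30 Velur District + 1h = 19:30 UTC.
Dorium Station stays on UTC+00:15 all year.
19:30 UTC + 0h15m = 19:45 Dorium Station.

19:45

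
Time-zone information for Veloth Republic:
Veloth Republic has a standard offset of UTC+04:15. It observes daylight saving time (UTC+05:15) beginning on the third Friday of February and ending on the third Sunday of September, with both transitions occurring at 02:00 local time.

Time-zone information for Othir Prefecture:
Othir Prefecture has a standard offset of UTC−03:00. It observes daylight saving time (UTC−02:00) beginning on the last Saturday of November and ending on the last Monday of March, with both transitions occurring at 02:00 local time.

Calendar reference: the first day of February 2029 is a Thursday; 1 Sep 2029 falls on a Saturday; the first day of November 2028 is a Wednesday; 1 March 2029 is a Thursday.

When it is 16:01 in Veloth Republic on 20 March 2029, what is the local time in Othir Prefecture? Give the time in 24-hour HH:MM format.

1 February 2029 is a Thursday, so the first Friday is February 2 and the third is February 16.
1 September 2029 is a Saturday, so the first Sunday is September 2 and the third is September 16.
Daylight saving runs 16 February – 16 September; 20 March 2029 is inside that window, so Veloth Republic is at UTC+05:15.
16:01 Veloth Republic − 5h15m = 10:46 UTC.
1 November 2028 is a Wednesday, so Saturdays fall on 4, 11, 18, 25; the last is November 25.
1 March 2029 is a Thursday, so Mondays fall on 5, 12, 19, 26; the last is March 26.
At the standard offset (UTC−03:00), 10:46 UTC − 3h = 07:46 Othir Prefecture standard time.
The standard-time date in Othir Prefecture, 20 March 2029, lies within the daylight-saving period (25 November 2028 – 26 March 2029), so Othir Prefecture is on daylight time, UTC−02:00.
10:46 UTC − 2h = 08:46 Othir Prefecture.

08:46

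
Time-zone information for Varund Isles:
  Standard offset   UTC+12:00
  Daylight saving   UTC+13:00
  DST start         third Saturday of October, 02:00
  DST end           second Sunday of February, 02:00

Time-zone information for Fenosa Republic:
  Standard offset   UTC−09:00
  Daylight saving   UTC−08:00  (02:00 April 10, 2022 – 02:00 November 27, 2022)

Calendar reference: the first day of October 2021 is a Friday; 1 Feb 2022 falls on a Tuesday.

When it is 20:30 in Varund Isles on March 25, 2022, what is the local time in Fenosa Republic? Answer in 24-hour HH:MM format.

1 October 2021 is a Friday, so the first Saturday is October 2 and the third is October 16.
1 February 2022 is a Tuesday, so the first Sunday is February 6 and the second is February 13.
March 25, 2022 is outside the daylight-saving period (16 October 2021 – 13 February 2022), so Varund Isles is on standard time, UTC+12:00.
20:30 Varund Isles − 12h = 08:30 UTC.
At the standard offset (UTC−09:00), 08:30 UTC − 9h = 23:30 Fenosa Republic standard time (rolling into the previous day, 24 March 2022).
The standard-time date in Fenosa Republic, March 24, 2022, does not fall between 10 April and 27 November, so daylight saving is not in effect and Fenosa Republic is at UTC−09:00.
08:30 UTC − 9h = 23:30 Fenosa Republic (rolling into the previous day, 24 March 2022).

23:30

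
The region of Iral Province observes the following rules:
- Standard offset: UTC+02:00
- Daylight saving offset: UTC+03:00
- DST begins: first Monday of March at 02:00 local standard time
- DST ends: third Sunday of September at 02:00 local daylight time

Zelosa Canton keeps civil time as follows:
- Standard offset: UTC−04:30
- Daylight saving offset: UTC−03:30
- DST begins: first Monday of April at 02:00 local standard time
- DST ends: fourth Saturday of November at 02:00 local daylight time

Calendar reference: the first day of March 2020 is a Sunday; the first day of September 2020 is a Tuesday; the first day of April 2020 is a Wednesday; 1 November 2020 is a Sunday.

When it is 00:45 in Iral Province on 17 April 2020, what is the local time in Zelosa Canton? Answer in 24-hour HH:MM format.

1 March 2020 is a Sunday, so the first Monday is March 2.
1 September 2020 is a Tuesday, so the first Sunday is September 6 and the third is September 20.
17 April 2020 lies within the daylight-saving period (2 March – 20 September), so Iral Province is on daylight time, UTC+03:00.
00:45 Iral Province − 3h = 21:45 UTC (rolling into the previous day, 16 April 2020).
1 April 2020 is a Wednesday, so the first Monday is April 6.
1 November 2020 is a Sunday, so the first Saturday is November 7 and the fourth is November 28.
At the standard offset (UTC−04:30), 21:45 UTC − 4h30m = 17:15 Zelosa Canton standard time.
The standard-time date in Zelosa Canton, 16 April 2020, falls between 6 April and 28 November, so daylight saving is in effect and Zelosa Canton is at UTC−03:30.
21:45 UTC − 3h30m = 18:15 Zelosa Canton.

18:15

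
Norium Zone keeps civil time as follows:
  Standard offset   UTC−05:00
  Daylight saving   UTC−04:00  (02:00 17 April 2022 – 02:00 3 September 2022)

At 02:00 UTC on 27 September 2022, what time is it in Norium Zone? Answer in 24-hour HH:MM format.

At the standard offset (UTC−05:00), 02:00 UTC − 5h = 21:00 Norium Zone standard time (rolling into the previous day, 26 September 2022).
The standard-time date in Norium Zone, 26 September 2022, is outside the daylight-saving period (17 April – 3 September), so Norium Zone is on standard time, UTC−05:00.
02:00 UTC − 5h = 21:00 local (rolling into the previous day, 26 September 2022).

21:00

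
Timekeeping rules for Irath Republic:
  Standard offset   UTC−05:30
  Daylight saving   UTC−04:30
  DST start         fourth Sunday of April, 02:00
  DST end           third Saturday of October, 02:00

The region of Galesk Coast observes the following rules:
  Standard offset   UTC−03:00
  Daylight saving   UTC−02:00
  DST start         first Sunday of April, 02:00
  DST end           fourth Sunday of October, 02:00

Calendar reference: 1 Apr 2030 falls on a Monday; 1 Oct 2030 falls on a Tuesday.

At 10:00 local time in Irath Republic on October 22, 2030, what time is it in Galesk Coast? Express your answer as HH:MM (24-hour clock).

13:30

1 April 2030 is a Monday, so the first Sunday is April 7 and the fourth is April 28.
1 October 2030 is a Tuesday, so the first Saturday is October 5 and the third is October 19.
October 22, 2030 does not fall between 28 April and 19 October, so daylight saving is not in effect and Irath Republic is at UTC−05:30.
10:00 Irath Republic + 5h30m = 15:30 UTC.
1 April 2030 is a Monday, so the first Sunday is April 7.
1 October 2030 is a Tuesday, so the first Sunday is October 6 and the fourth is October 27.
At the standard offset (UTC−03:00), 15:30 UTC − 3h = 12:30 Galesk Coast standard time.
The standard-time date in Galesk Coast, October 22, 2030, lies within the daylight-saving period (7 April – 27 October), so Galesk Coast is on daylight time, UTC−02:00.
15:30 UTC − 2h = 13:30 Galesk Coast.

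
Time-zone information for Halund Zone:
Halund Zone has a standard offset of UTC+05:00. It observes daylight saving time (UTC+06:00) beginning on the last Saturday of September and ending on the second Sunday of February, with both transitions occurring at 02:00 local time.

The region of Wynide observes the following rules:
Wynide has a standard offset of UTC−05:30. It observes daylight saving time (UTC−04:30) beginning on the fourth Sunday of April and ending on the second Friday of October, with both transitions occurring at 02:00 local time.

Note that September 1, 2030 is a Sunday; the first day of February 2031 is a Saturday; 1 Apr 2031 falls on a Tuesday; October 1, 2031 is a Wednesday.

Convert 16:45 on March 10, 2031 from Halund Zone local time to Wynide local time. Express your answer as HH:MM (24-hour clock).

06:15

1 September 2030 is a Sunday, so Saturdays fall on 7, 14, 21, 28; the last is September 28.
1 February 2031 is a Saturday, so the first Sunday is February 2 and the second is February 9.
Daylight saving runs 28 September 2030 – 9 February 2031; March 10, 2031 is outside that window, so Halund Zone is on standard time at UTC+05:00.
16:45 Halund Zone − 5h = 11:45 UTC.
1 April 2031 is a Tuesday, so the first Sunday is April 6 and the fourth is April 27.
1 October 2031 is a Wednesday, so the first Friday is October 3 and the second is October 10.
At the standard offset (UTC−05:30), 11:45 UTC − 5h30m = 06:15 Wynide standard time.
Daylight saving runs 27 April – 10 October; the standard-time date in Wynide, March 10, 2031, is outside that window, so Wynide is on standard time at UTC−05:30.
11:45 UTC − 5h30m = 06:15 Wynide.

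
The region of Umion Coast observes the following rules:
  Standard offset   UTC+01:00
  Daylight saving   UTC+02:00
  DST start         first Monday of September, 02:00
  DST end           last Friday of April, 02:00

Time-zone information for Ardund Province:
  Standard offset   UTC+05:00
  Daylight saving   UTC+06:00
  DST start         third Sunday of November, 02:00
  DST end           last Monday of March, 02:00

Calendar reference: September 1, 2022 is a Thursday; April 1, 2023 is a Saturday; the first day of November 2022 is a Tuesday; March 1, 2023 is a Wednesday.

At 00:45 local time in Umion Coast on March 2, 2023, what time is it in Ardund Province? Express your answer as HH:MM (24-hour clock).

1 September 2022 is a Thursday, so the first Monday is September 5.
1 April 2023 is a Saturday, so Fridays fall on 7, 14, 21, 28; the last is April 28.
March 2, 2023 falls between 5 September 2022 and 28 April 2023, so daylight saving is in effect and Umion Coast is at UTC+02:00.
00:45 Umion Coast − 2h = 22:45 UTC (rolling into the previous day, 1 March 2023).
1 November 2022 is a Tuesday, so the first Sunday is November 6 and the third is November 20.
1 March 2023 is a Wednesday, so Mondays fall on 6, 13, 20, 27; the last is March 27.
At the standard offset (UTC+05:00), 22:45 UTC + 5h = 03:45 Ardund Province standard time (rolling into the next day, 2 March 2023).
The standard-time date in Ardund Province, March 2, 2023, falls between 20 November 2022 and 27 March 2023, so daylight saving is in effect and Ardund Province is at UTC+06:00.
22:45 UTC + 6h = 04:45 Ardund Province (rolling into the next day, 2 March 2023).

04:45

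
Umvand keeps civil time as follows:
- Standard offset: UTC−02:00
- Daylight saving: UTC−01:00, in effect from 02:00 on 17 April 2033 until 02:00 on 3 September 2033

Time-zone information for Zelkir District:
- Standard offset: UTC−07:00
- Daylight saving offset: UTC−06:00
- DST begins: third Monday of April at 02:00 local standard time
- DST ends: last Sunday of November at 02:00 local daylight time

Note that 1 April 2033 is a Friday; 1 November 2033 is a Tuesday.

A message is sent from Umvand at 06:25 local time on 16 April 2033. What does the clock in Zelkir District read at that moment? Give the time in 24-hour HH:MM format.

Daylight saving runs 17 April – 3 September; 16 April 2033 is outside that window, so Umvand is on standard time at UTC−02:00.
06:25 Umvand + 2h = 08:25 UTC.
1 April 2033 is a Friday, so the first Monday is April 4 and the third is April 18.
1 November 2033 is a Tuesday, so Sundays fall on 6, 13, 20, 27; the last is November 27.
At the standard offset (UTC−07:00), 08:25 UTC − 7h = 01:25 Zelkir District standard time.
The standard-time date in Zelkir District, 16 April 2033, does not fall between 18 April and 27 November, so daylight saving is not in effect and Zelkir District is at UTC−07:00.
08:25 UTC − 7h = 01:25 Zelkir District.

01:25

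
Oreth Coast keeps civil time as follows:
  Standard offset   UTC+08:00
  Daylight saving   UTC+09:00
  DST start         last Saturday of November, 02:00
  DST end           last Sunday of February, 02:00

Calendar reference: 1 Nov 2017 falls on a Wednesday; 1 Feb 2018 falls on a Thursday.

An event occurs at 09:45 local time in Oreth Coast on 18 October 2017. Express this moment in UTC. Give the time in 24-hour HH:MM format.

01:45

1 November 2017 is a Wednesday, so Saturdays fall on 4, 11, 18, 25; the last is November 25.
1 February 2018 is a Thursday, so Sundays fall on 4, 11, 18, 25; the last is February 25.
18 October 2017 is outside the daylight-saving period (25 November 2017 – 25 February 2018), so Oreth Coast is on standard time, UTC+08:00.
09:45 local − 8h = 01:45 UTC.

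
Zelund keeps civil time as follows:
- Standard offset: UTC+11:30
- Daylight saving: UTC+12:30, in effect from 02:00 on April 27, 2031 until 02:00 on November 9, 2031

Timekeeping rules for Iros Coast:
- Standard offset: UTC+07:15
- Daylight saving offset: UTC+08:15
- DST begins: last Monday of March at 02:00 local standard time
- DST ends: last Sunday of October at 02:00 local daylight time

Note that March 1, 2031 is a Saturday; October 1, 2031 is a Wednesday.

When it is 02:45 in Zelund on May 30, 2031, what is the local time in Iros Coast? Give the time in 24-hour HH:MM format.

22:30

Daylight saving runs 27 April – 9 November; May 30, 2031 is inside that window, so Zelund is at UTC+12:30.
02:45 Zelund − 12h30m = 14:15 UTC (rolling into the previous day, 29 May 2031).
1 March 2031 is a Saturday, so Mondays fall on 3, 10, 17, 24, 31; the last is March 31.
1 October 2031 is a Wednesday, so Sundays fall on 5, 12, 19, 26; the last is October 26.
At the standard offset (UTC+07:15), 14:15 UTC + 7h15m = 21:30 Iros Coast standard time.
Daylight saving runs 31 March – 26 October; the standard-time date in Iros Coast, May 29, 2031, is inside that window, so Iros Coast is at UTC+08:15.
14:15 UTC + 8h15m = 22:30 Iros Coast.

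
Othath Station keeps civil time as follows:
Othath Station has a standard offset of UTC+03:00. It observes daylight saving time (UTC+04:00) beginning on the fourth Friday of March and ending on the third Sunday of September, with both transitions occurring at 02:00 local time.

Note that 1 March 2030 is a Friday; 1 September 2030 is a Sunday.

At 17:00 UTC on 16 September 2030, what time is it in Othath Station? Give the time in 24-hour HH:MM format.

1 March 2030 is a Friday, so the first Friday is March 1 and the fourth is March 22.
1 September 2030 is a Sunday, so the first Sunday is September 1 and the third is September 15.
At the standard offset (UTC+03:00), 17:00 UTC + 3h = 20:00 Othath Station standard time.
The standard-time date in Othath Station, 16 September 2030, does not fall between 22 March and 15 September, so daylight saving is not in effect and Othath Station is at UTC+03:00.
17:00 UTC + 3h = 20:00 local.

20:00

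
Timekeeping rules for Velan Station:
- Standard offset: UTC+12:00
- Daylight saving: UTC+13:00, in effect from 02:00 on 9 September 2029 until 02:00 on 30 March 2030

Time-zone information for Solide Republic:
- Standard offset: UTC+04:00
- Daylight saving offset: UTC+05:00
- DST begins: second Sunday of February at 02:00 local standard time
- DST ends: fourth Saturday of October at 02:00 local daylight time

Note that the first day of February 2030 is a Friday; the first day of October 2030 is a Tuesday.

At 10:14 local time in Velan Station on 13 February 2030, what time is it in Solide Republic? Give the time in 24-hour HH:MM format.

13 February 2030 lies within the daylight-saving period (9 September 2029 – 30 March 2030), so Velan Station is on daylight time, UTC+13:00.
10:14 Velan Station − 13h = 21:14 UTC (rolling into the previous day, 12 February 2030).
1 February 2030 is a Friday, so the first Sunday is February 3 and the second is February 10.
1 October 2030 is a Tuesday, so the first Saturday is October 5 and the fourth is October 26.
At the standard offset (UTC+04:00), 21:14 UTC + 4h = 01:14 Solide Republic standard time (rolling into the next day, 13 February 2030).
The standard-time date in Solide Republic, 13 February 2030, falls between 10 February and 26 October, so daylight saving is in effect and Solide Republic is at UTC+05:00.
21:14 UTC + 5h = 02:14 Solide Republic (rolling into the next day, 13 February 2030).

02:14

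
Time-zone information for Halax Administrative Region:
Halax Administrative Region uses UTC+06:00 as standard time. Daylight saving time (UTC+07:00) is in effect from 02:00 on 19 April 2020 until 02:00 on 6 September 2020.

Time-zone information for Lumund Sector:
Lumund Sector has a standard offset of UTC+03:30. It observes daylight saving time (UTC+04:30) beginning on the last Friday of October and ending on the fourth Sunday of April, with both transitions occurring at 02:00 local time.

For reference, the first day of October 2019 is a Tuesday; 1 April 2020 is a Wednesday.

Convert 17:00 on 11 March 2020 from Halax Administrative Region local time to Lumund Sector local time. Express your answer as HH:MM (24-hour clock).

15:30

11 March 2020 does not fall between 19 April and 6 September, so daylight saving is not in effect and Halax Administrative Region is at UTC+06:00.
17:00 Halax Administrative Region − 6h = 11:00 UTC.
1 October 2019 is a Tuesday, so Fridays fall on 4, 11, 18, 25; the last is October 25.
1 April 2020 is a Wednesday, so the first Sunday is April 5 and the fourth is April 26.
At the standard offset (UTC+03:30), 11:00 UTC + 3h30m = 14:30 Lumund Sector standard time.
Daylight saving runs 25 October 2019 – 26 April 2020; the standard-time date in Lumund Sector, 11 March 2020, is inside that window, so Lumund Sector is at UTC+04:30.
11:00 UTC + 4h30m = 15:30 Lumund Sector.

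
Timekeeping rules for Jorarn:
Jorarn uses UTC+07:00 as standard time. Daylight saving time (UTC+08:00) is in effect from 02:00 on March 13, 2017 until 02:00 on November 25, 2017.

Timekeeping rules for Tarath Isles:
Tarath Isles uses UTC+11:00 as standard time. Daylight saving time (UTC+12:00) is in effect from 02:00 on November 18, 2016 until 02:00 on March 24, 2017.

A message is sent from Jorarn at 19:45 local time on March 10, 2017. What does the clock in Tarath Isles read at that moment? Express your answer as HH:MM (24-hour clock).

00:45

Daylight saving runs 13 March – 25 November; March 10, 2017 is outside that window, so Jorarn is on standard time at UTC+07:00.
19:45 Jorarn − 7h = 12:45 UTC.
At the standard offset (UTC+11:00), 12:45 UTC + 11h = 23:45 Tarath Isles standard time.
The standard-time date in Tarath Isles, March 10, 2017, lies within the daylight-saving period (18 November 2016 – 24 March 2017), so Tarath Isles is on daylight time, UTC+12:00.
12:45 UTC + 12h = 00:45 Tarath Isles (rolling into the next day, 11 March 2017).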